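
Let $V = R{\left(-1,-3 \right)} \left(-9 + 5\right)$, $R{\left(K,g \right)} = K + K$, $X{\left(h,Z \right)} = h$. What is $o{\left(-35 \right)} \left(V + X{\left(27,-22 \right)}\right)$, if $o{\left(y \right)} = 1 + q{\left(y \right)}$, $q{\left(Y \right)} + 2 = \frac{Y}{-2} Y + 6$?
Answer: $- \frac{42525}{2} \approx -21263.0$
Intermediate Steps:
$R{\left(K,g \right)} = 2 K$
$q{\left(Y \right)} = 4 - \frac{Y^{2}}{2}$ ($q{\left(Y \right)} = -2 + \left(\frac{Y}{-2} Y + 6\right) = -2 + \left(Y \left(- \frac{1}{2}\right) Y + 6\right) = -2 + \left(- \frac{Y}{2} Y + 6\right) = -2 - \left(-6 + \frac{Y^{2}}{2}\right) = 4 - \frac{Y^{2}}{2}$)
$V = 8$ ($V = 2 \left(-1\right) \left(-9 + 5\right) = \left(-2\right) \left(-4\right) = 8$)
$o{\left(y \right)} = 5 - \frac{y^{2}}{2}$ ($o{\left(y \right)} = 1 - \left(-4 + \frac{y^{2}}{2}\right) = 5 - \frac{y^{2}}{2}$)
$o{\left(-35 \right)} \left(V + X{\left(27,-22 \right)}\right) = \left(5 - \frac{\left(-35\right)^{2}}{2}\right) \left(8 + 27\right) = \left(5 - \frac{1225}{2}\right) 35 = \left(- \frac{1215}{2}\right) 35 = - \frac{42525}{2}$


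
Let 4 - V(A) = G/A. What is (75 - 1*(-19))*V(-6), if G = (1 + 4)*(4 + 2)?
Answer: 846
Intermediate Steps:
G = 30 (G = 5*6 = 30)
V(A) = 4 - 30/A
(75 - 1*(-19))*V(-6) = (75 - 1*(-19))*(4 - 30/(-6)) = (75 + 19)*(4 - 30*(-⅙)) = 94*(4 + 5) = 94*9 = 846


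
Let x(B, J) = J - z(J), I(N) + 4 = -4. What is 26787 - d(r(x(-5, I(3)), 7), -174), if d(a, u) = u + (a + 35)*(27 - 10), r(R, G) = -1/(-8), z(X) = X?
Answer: 210911/8 ≈ 26364.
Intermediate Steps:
I(N) = -8 (I(N) = -4 - 4 = -8)
x(B, J) = 0 (x(B, J) = J - J = 0)
r(R, G) = ⅛ (r(R, G) = -1*(-⅛) = ⅛)
d(a, u) = 595 + u + 17*a (d(a, u) = u + (35 + a)*17 = u + (595 + 17*a) = 595 + u + 17*a)
26787 - d(r(x(-5, I(3)), 7), -174) = 26787 - (595 - 174 + 17*(⅛)) = 26787 - (595 - 174 + 17/8) = 26787 - 1*3385/8 = 26787 - 3385/8 = 210911/8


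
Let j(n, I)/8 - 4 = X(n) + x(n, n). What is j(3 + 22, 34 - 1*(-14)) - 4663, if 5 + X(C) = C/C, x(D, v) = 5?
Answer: -4623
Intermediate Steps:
X(C) = -4 (X(C) = -5 + C/C = -5 + 1 = -4)
j(n, I) = 40 (j(n, I) = 32 + 8*(-4 + 5) = 32 + 8*1 = 32 + 8 = 40)
j(3 + 22, 34 - 1*(-14)) - 4663 = 40 - 4663 = -4623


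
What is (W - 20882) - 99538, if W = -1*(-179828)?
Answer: 59408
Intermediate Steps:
W = 179828
(W - 20882) - 99538 = (179828 - 20882) - 99538 = 158946 - 99538 = 59408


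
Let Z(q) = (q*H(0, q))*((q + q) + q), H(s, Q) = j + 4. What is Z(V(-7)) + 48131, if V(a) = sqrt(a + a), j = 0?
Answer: 47963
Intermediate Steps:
H(s, Q) = 4 (H(s, Q) = 0 + 4 = 4)
V(a) = sqrt(2)*sqrt(a) (V(a) = sqrt(2*a) = sqrt(2)*sqrt(a))
Z(q) = 12*q**2 (Z(q) = (q*4)*((q + q) + q) = (4*q)*(2*q + q) = (4*q)*(3*q) = 12*q**2)
Z(V(-7)) + 48131 = 12*(sqrt(2)*sqrt(-7))**2 + 48131 = 12*(sqrt(2)*(I*sqrt(7)))**2 + 48131 = 12*(I*sqrt(14))**2 + 48131 = 12*(-14) + 48131 = -168 + 48131 = 47963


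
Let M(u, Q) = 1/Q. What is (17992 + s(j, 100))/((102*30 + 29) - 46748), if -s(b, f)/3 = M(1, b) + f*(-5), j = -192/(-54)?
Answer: -623717/1397088 ≈ -0.44644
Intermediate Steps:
j = 32/9 (j = -192*(-1/54) = 32/9 ≈ 3.5556)
s(b, f) = -3/b + 15*f (s(b, f) = -3*(1/b + f*(-5)) = -3*(1/b - 5*f) = -3/b + 15*f)
(17992 + s(j, 100))/((102*30 + 29) - 46748) = (17992 + (-3/32/9 + 15*100))/((102*30 + 29) - 46748) = (17992 + (-3*9/32 + 1500))/((3060 + 29) - 46748) = (17992 + (-27/32 + 1500))/(3089 - 46748) = (17992 + 47973/32)/(-43659) = (623717/32)*(-1/43659) = -623717/1397088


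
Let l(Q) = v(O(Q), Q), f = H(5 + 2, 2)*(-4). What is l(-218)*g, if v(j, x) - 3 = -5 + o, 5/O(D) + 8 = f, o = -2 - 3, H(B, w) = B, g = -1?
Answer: 7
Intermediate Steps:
o = -5
f = -28 (f = (5 + 2)*(-4) = 7*(-4) = -28)
O(D) = -5/36 (O(D) = 5/(-8 - 28) = 5/(-36) = 5*(-1/36) = -5/36)
v(j, x) = -7 (v(j, x) = 3 + (-5 - 5) = 3 - 10 = -7)
l(Q) = -7
l(-218)*g = -7*(-1) = 7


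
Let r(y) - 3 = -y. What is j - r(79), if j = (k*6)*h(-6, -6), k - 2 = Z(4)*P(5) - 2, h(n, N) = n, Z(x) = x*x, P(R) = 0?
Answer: 76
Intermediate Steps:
Z(x) = x²
k = 0 (k = 2 + (4²*0 - 2) = 2 + (16*0 - 2) = 2 + (0 - 2) = 2 - 2 = 0)
r(y) = 3 - y
j = 0 (j = (0*6)*(-6) = 0*(-6) = 0)
j - r(79) = 0 - (3 - 1*79) = 0 - (3 - 79) = 0 - 1*(-76) = 0 + 76 = 76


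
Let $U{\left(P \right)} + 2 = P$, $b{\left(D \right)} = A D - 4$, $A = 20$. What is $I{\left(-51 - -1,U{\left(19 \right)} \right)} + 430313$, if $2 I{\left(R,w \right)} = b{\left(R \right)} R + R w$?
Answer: $454988$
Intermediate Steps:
$b{\left(D \right)} = -4 + 20 D$ ($b{\left(D \right)} = 20 D - 4 = -4 + 20 D$)
$U{\left(P \right)} = -2 + P$
$I{\left(R,w \right)} = \frac{R w}{2} + \frac{R \left(-4 + 20 R\right)}{2}$ ($I{\left(R,w \right)} = \frac{\left(-4 + 20 R\right) R + R w}{2} = \frac{R \left(-4 + 20 R\right) + R w}{2} = \frac{R w + R \left(-4 + 20 R\right)}{2} = \frac{R w}{2} + \frac{R \left(-4 + 20 R\right)}{2}$)
$I{\left(-51 - -1,U{\left(19 \right)} \right)} + 430313 = \frac{\left(-51 - -1\right) \left(-4 + \left(-2 + 19\right) + 20 \left(-51 - -1\right)\right)}{2} + 430313 = \frac{\left(-51 + 1\right) \left(-4 + 17 + 20 \left(-51 + 1\right)\right)}{2} + 430313 = \frac{1}{2} \left(-50\right) \left(-4 + 17 + 20 \left(-50\right)\right) + 430313 = \frac{1}{2} \left(-50\right) \left(-4 + 17 - 1000\right) + 430313 = \frac{1}{2} \left(-50\right) \left(-987\right) + 430313 = 24675 + 430313 = 454988$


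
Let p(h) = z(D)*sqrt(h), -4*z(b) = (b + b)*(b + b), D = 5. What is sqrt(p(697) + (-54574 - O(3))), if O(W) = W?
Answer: sqrt(-54577 - 25*sqrt(697)) ≈ 235.03*I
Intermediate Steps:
z(b) = -b**2 (z(b) = -(b + b)*(b + b)/4 = -2*b*2*b/4 = -b**2)
p(h) = -25*sqrt(h) (p(h) = (-1*5**2)*sqrt(h) = (-1*25)*sqrt(h) = -25*sqrt(h))
sqrt(p(697) + (-54574 - O(3))) = sqrt(-25*sqrt(697) + (-54574 - 1*3)) = sqrt(-25*sqrt(697) + (-54574 - 3)) = sqrt(-25*sqrt(697) - 54577) = sqrt(-54577 - 25*sqrt(697))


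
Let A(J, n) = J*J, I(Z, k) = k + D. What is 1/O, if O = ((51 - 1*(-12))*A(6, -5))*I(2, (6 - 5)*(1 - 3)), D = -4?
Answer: -1/13608 ≈ -7.3486e-5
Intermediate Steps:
I(Z, k) = -4 + k (I(Z, k) = k - 4 = -4 + k)
A(J, n) = J**2
O = -13608 (O = ((51 - 1*(-12))*6**2)*(-4 + (6 - 5)*(1 - 3)) = ((51 + 12)*36)*(-4 + 1*(-2)) = (63*36)*(-4 - 2) = 2268*(-6) = -13608)
1/O = 1/(-13608) = -1/13608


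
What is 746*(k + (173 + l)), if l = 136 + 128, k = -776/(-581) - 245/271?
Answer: 51380032348/157451 ≈ 3.2632e+5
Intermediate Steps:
k = 67951/157451 (k = -776*(-1/581) - 245*1/271 = 776/581 - 245/271 = 67951/157451 ≈ 0.43157)
l = 264
746*(k + (173 + l)) = 746*(67951/157451 + (173 + 264)) = 746*(67951/157451 + 437) = 746*(68874038/157451) = 51380032348/157451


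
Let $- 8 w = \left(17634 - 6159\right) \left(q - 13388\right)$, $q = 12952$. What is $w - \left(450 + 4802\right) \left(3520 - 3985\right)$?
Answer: $\frac{6135135}{2} \approx 3.0676 \cdot 10^{6}$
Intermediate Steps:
$w = \frac{1250775}{2}$ ($w = - \frac{\left(17634 - 6159\right) \left(12952 - 13388\right)}{8} = - \frac{11475 \left(-436\right)}{8} = \left(- \frac{1}{8}\right) \left(-5003100\right) = \frac{1250775}{2} \approx 6.2539 \cdot 10^{5}$)
$w - \left(450 + 4802\right) \left(3520 - 3985\right) = \frac{1250775}{2} - \left(450 + 4802\right) \left(3520 - 3985\right) = \frac{1250775}{2} - 5252 \left(-465\right) = \frac{1250775}{2} - -2442180 = \frac{1250775}{2} + 2442180 = \frac{6135135}{2}$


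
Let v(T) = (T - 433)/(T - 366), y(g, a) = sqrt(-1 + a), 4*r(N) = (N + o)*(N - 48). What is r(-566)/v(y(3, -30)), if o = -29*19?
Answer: 54355747771/375040 - 22975573*I*sqrt(31)/375040 ≈ 1.4493e+5 - 341.09*I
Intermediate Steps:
o = -551
r(N) = (-551 + N)*(-48 + N)/4 (r(N) = ((N - 551)*(N - 48))/4 = ((-551 + N)*(-48 + N))/4 = (-551 + N)*(-48 + N)/4)
v(T) = (-433 + T)/(-366 + T)
r(-566)/v(y(3, -30)) = (6612 - 599/4*(-566) + (1/4)*(-566)**2)/(((-433 + sqrt(-1 - 30))/(-366 + sqrt(-1 - 30)))) = (6612 + 169517/2 + (1/4)*320356)/(((-433 + sqrt(-31))/(-366 + sqrt(-31)))) = (6612 + 169517/2 + 80089)/(((-433 + I*sqrt(31))/(-366 + I*sqrt(31)))) = 342919*((-366 + I*sqrt(31))/(-433 + I*sqrt(31)))/2 = 342919*(-366 + I*sqrt(31))/(2*(-433 + I*sqrt(31)))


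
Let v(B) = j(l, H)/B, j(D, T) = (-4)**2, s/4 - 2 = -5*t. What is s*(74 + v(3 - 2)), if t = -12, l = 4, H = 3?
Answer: 22320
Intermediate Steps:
s = 248 (s = 8 + 4*(-5*(-12)) = 8 + 4*60 = 8 + 240 = 248)
j(D, T) = 16
v(B) = 16/B
s*(74 + v(3 - 2)) = 248*(74 + 16/(3 - 2)) = 248*(74 + 16/1) = 248*(74 + 16*1) = 248*(74 + 16) = 248*90 = 22320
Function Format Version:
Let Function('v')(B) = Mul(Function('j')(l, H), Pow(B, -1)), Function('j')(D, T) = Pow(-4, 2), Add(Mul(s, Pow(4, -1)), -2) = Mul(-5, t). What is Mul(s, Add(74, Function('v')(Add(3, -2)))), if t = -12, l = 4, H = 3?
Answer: 22320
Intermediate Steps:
s = 248 (s = Add(8, Mul(4, Mul(-5, -12))) = Add(8, Mul(4, 60)) = Add(8, 240) = 248)
Function('j')(D, T) = 16
Function('v')(B) = Mul(16, Pow(B, -1))
Mul(s, Add(74, Function('v')(Add(3, -2)))) = Mul(248, Add(74, Mul(16, Pow(Add(3, -2), -1)))) = Mul(248, Add(74, Mul(16, Pow(1, -1)))) = Mul(248, Add(74, Mul(16, 1))) = Mul(248, Add(74, 16)) = Mul(248, 90) = 22320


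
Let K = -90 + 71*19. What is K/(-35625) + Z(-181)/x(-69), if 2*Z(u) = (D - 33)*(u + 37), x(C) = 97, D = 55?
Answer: -56552123/3455625 ≈ -16.365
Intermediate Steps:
Z(u) = 407 + 11*u (Z(u) = ((55 - 33)*(u + 37))/2 = (22*(37 + u))/2 = (814 + 22*u)/2 = 407 + 11*u)
K = 1259 (K = -90 + 1349 = 1259)
K/(-35625) + Z(-181)/x(-69) = 1259/(-35625) + (407 + 11*(-181))/97 = 1259*(-1/35625) + (407 - 1991)*(1/97) = -1259/35625 - 1584*1/97 = -1259/35625 - 1584/97 = -56552123/3455625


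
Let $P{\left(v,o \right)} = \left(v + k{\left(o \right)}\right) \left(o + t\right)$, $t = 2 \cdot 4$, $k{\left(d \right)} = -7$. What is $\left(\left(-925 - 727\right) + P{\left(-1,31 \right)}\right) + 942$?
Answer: $-1022$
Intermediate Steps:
$t = 8$
$P{\left(v,o \right)} = \left(-7 + v\right) \left(8 + o\right)$ ($P{\left(v,o \right)} = \left(v - 7\right) \left(o + 8\right) = \left(-7 + v\right) \left(8 + o\right)$)
$\left(\left(-925 - 727\right) + P{\left(-1,31 \right)}\right) + 942 = \left(\left(-925 - 727\right) + \left(-56 - 217 + 8 \left(-1\right) + 31 \left(-1\right)\right)\right) + 942 = \left(\left(-925 - 727\right) - 312\right) + 942 = \left(-1652 - 312\right) + 942 = -1964 + 942 = -1022$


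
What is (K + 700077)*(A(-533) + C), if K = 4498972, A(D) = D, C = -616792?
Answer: -3209502923925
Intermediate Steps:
(K + 700077)*(A(-533) + C) = (4498972 + 700077)*(-533 - 616792) = 5199049*(-617325) = -3209502923925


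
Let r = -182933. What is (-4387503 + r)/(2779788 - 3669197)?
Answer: 4570436/889409 ≈ 5.1387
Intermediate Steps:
(-4387503 + r)/(2779788 - 3669197) = (-4387503 - 182933)/(2779788 - 3669197) = -4570436/(-889409) = -4570436*(-1/889409) = 4570436/889409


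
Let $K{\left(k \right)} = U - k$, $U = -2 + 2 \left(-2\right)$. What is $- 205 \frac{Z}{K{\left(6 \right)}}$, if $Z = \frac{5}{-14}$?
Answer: $- \frac{1025}{168} \approx -6.1012$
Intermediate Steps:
$U = -6$ ($U = -2 - 4 = -6$)
$K{\left(k \right)} = -6 - k$
$Z = - \frac{5}{14}$ ($Z = 5 \left(- \frac{1}{14}\right) = - \frac{5}{14} \approx -0.35714$)
$- 205 \frac{Z}{K{\left(6 \right)}} = - 205 \left(- \frac{5}{14 \left(-6 - 6\right)}\right) = - 205 \left(- \frac{5}{14 \left(-12\right)}\right) = - 205 \left(\left(- \frac{5}{14}\right) \left(- \frac{1}{12}\right)\right) = \left(-205\right) \frac{5}{168} = - \frac{1025}{168}$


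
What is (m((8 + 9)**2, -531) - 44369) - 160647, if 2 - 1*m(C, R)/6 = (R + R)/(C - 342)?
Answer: -10871584/53 ≈ -2.0512e+5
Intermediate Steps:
m(C, R) = 12 - 12*R/(-342 + C) (m(C, R) = 12 - 6*(R + R)/(C - 342) = 12 - 6*2*R/(-342 + C) = 12 - 12*R/(-342 + C))
(m((8 + 9)**2, -531) - 44369) - 160647 = (12*(-342 + (8 + 9)**2 - 1*(-531))/(-342 + (8 + 9)**2) - 44369) - 160647 = (12*(-342 + 17**2 + 531)/(-342 + 17**2) - 44369) - 160647 = (12*(-342 + 289 + 531)/(-342 + 289) - 44369) - 160647 = (12*478/(-53) - 44369) - 160647 = (12*(-1/53)*478 - 44369) - 160647 = (-5736/53 - 44369) - 160647 = -2357293/53 - 160647 = -10871584/53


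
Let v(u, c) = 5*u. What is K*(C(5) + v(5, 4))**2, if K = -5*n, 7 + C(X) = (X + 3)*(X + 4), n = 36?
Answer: -1458000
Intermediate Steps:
C(X) = -7 + (3 + X)*(4 + X) (C(X) = -7 + (X + 3)*(X + 4) = -7 + (3 + X)*(4 + X))
K = -180 (K = -5*36 = -180)
K*(C(5) + v(5, 4))**2 = -180*((5 + 5**2 + 7*5) + 5*5)**2 = -180*((5 + 25 + 35) + 25)**2 = -180*(65 + 25)**2 = -180*90**2 = -180*8100 = -1458000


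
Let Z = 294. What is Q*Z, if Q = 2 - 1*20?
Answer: -5292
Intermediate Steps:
Q = -18 (Q = 2 - 20 = -18)
Q*Z = -18*294 = -5292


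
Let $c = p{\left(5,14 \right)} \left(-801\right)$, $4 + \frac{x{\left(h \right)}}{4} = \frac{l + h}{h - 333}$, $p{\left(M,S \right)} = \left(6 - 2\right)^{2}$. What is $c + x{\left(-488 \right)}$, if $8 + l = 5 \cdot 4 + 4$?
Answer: $- \frac{10533184}{821} \approx -12830.0$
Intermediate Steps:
$p{\left(M,S \right)} = 16$ ($p{\left(M,S \right)} = 4^{2} = 16$)
$l = 16$ ($l = -8 + \left(5 \cdot 4 + 4\right) = -8 + \left(20 + 4\right) = -8 + 24 = 16$)
$x{\left(h \right)} = -16 + \frac{4 \left(16 + h\right)}{-333 + h}$ ($x{\left(h \right)} = -16 + 4 \frac{16 + h}{h - 333} = -16 + 4 \frac{16 + h}{-333 + h} = -16 + \frac{4 \left(16 + h\right)}{-333 + h}$)
$c = -12816$ ($c = 16 \left(-801\right) = -12816$)
$c + x{\left(-488 \right)} = -12816 + \frac{4 \left(1348 - -1464\right)}{-333 - 488} = -12816 + \frac{4 \left(1348 + 1464\right)}{-821} = -12816 + 4 \left(- \frac{1}{821}\right) 2812 = -12816 - \frac{11248}{821} = - \frac{10533184}{821}$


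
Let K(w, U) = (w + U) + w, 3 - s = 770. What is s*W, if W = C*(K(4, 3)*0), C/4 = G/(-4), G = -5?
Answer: 0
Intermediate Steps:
s = -767 (s = 3 - 1*770 = 3 - 770 = -767)
K(w, U) = U + 2*w (K(w, U) = (U + w) + w = U + 2*w)
C = 5 (C = 4*(-5/(-4)) = 4*(-5*(-1/4)) = 4*(5/4) = 5)
W = 0 (W = 5*((3 + 2*4)*0) = 5*((3 + 8)*0) = 5*(11*0) = 5*0 = 0)
s*W = -767*0 = 0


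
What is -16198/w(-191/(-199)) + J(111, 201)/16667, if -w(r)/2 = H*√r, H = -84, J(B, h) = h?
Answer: 201/16667 - 1157*√38009/2292 ≈ -98.403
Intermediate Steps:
w(r) = 168*√r (w(r) = -(-168)*√r = 168*√r)
-16198/w(-191/(-199)) + J(111, 201)/16667 = -16198*√191/(32088*√(-1/(-199))) + 201/16667 = -16198*√38009/32088 + 201*(1/16667) = -16198*√38009/32088 + 201/16667 = -1157*√38009/2292 + 201/16667 = 201/16667 - 1157*√38009/2292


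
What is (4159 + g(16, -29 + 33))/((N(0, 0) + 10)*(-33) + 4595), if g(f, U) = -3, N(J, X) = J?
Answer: 4156/4265 ≈ 0.97444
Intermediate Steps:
(4159 + g(16, -29 + 33))/((N(0, 0) + 10)*(-33) + 4595) = (4159 - 3)/((0 + 10)*(-33) + 4595) = 4156/(10*(-33) + 4595) = 4156/(-330 + 4595) = 4156/4265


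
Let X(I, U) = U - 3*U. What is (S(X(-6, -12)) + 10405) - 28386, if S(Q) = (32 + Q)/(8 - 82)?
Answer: -665325/37 ≈ -17982.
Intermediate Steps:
X(I, U) = -2*U
S(Q) = -16/37 - Q/74 (S(Q) = (32 + Q)/(-74) = (32 + Q)*(-1/74) = -16/37 - Q/74)
(S(X(-6, -12)) + 10405) - 28386 = ((-16/37 - (-1)*(-12)/37) + 10405) - 28386 = ((-16/37 - 1/74*24) + 10405) - 28386 = ((-16/37 - 12/37) + 10405) - 28386 = (-28/37 + 10405) - 28386 = 384957/37 - 28386 = -665325/37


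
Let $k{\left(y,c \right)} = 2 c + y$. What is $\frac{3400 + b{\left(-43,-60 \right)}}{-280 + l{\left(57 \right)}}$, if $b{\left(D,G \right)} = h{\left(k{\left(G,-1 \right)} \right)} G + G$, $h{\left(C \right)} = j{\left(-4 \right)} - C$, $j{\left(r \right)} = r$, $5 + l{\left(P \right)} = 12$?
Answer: $\frac{20}{39} \approx 0.51282$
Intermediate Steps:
$l{\left(P \right)} = 7$ ($l{\left(P \right)} = -5 + 12 = 7$)
$k{\left(y,c \right)} = y + 2 c$
$h{\left(C \right)} = -4 - C$
$b{\left(D,G \right)} = G + G \left(-2 - G\right)$ ($b{\left(D,G \right)} = \left(-4 - \left(G + 2 \left(-1\right)\right)\right) G + G = \left(-4 - \left(G - 2\right)\right) G + G = \left(-4 - \left(-2 + G\right)\right) G + G = \left(-2 - G\right) G + G = G \left(-2 - G\right) + G = G + G \left(-2 - G\right)$)
$\frac{3400 + b{\left(-43,-60 \right)}}{-280 + l{\left(57 \right)}} = \frac{3400 - - 60 \left(1 - 60\right)}{-280 + 7} = \frac{3400 - \left(-60\right) \left(-59\right)}{-273} = \left(3400 - 3540\right) \left(- \frac{1}{273}\right) = \left(-140\right) \left(- \frac{1}{273}\right) = \frac{20}{39}$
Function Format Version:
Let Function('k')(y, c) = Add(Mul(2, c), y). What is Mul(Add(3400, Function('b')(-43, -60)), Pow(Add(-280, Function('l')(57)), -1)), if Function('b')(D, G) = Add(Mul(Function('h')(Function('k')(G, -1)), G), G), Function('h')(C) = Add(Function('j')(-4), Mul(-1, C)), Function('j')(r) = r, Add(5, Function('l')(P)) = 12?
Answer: Rational(20, 39) ≈ 0.51282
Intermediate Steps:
Function('l')(P) = 7 (Function('l')(P) = Add(-5, 12) = 7)
Function('k')(y, c) = Add(y, Mul(2, c))
Function('h')(C) = Add(-4, Mul(-1, C))
Function('b')(D, G) = Add(G, Mul(G, Add(-2, Mul(-1, G)))) (Function('b')(D, G) = Add(Mul(Add(-4, Mul(-1, Add(G, Mul(2, -1)))), G), G) = Add(Mul(Add(-4, Mul(-1, Add(G, -2))), G), G) = Add(Mul(Add(-4, Mul(-1, Add(-2, G))), G), G) = Add(Mul(Add(-4, Add(2, Mul(-1, G))), G), G) = Add(Mul(Add(-2, Mul(-1, G)), G), G) = Add(Mul(G, Add(-2, Mul(-1, G))), G) = Add(G, Mul(G, Add(-2, Mul(-1, G)))))
Mul(Add(3400, Function('b')(-43, -60)), Pow(Add(-280, Function('l')(57)), -1)) = Mul(Add(3400, Mul(-1, -60, Add(1, -60))), Pow(Add(-280, 7), -1)) = Mul(Add(3400, Mul(-1, -60, -59)), Pow(-273, -1)) = Mul(Add(3400, -3540), Rational(-1, 273)) = Mul(-140, Rational(-1, 273)) = Rational(20, 39)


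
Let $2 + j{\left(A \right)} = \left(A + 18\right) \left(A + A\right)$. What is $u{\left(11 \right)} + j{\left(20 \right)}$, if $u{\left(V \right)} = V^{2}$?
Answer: $1639$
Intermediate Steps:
$j{\left(A \right)} = -2 + 2 A \left(18 + A\right)$ ($j{\left(A \right)} = -2 + \left(A + 18\right) \left(A + A\right) = -2 + \left(18 + A\right) 2 A = -2 + 2 A \left(18 + A\right)$)
$u{\left(11 \right)} + j{\left(20 \right)} = 11^{2} + \left(-2 + 2 \cdot 20^{2} + 36 \cdot 20\right) = 121 + \left(-2 + 2 \cdot 400 + 720\right) = 121 + \left(-2 + 800 + 720\right) = 121 + 1518 = 1639$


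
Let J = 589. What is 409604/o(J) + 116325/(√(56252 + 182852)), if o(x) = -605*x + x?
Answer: -102401/88939 + 116325*√934/14944 ≈ 236.74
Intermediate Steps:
o(x) = -604*x
409604/o(J) + 116325/(√(56252 + 182852)) = 409604/((-604*589)) + 116325/(√(56252 + 182852)) = 409604/(-355756) + 116325/(√239104) = 409604*(-1/355756) + 116325/((16*√934)) = -102401/88939 + 116325*(√934/14944) = -102401/88939 + 116325*√934/14944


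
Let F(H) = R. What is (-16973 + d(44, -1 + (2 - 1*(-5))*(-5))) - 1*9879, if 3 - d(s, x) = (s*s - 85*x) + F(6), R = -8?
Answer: -31837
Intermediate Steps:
F(H) = -8
d(s, x) = 11 - s**2 + 85*x (d(s, x) = 3 - ((s*s - 85*x) - 8) = 3 - ((s**2 - 85*x) - 8) = 3 - (-8 + s**2 - 85*x) = 3 + (8 - s**2 + 85*x) = 11 - s**2 + 85*x)
(-16973 + d(44, -1 + (2 - 1*(-5))*(-5))) - 1*9879 = (-16973 + (11 - 1*44**2 + 85*(-1 + (2 - 1*(-5))*(-5)))) - 1*9879 = (-16973 + (11 - 1*1936 + 85*(-1 + (2 + 5)*(-5)))) - 9879 = (-16973 + (11 - 1936 + 85*(-1 + 7*(-5)))) - 9879 = (-16973 + (11 - 1936 + 85*(-1 - 35))) - 9879 = (-16973 + (11 - 1936 + 85*(-36))) - 9879 = (-16973 + (11 - 1936 - 3060)) - 9879 = (-16973 - 4985) - 9879 = -21958 - 9879 = -31837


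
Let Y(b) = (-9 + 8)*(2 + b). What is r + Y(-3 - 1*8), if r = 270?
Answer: 279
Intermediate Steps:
Y(b) = -2 - b (Y(b) = -(2 + b) = -2 - b)
r + Y(-3 - 1*8) = 270 + (-2 - (-3 - 1*8)) = 270 + (-2 - (-3 - 8)) = 270 + (-2 - 1*(-11)) = 270 + (-2 + 11) = 270 + 9 = 279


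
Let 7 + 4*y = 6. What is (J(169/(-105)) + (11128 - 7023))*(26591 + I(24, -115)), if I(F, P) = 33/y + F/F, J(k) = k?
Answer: 108575712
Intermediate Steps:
y = -1/4 (y = -7/4 + (1/4)*6 = -7/4 + 3/2 = -1/4 ≈ -0.25000)
I(F, P) = -131 (I(F, P) = 33/(-1/4) + F/F = 33*(-4) + 1 = -132 + 1 = -131)
(J(169/(-105)) + (11128 - 7023))*(26591 + I(24, -115)) = (169/(-105) + (11128 - 7023))*(26591 - 131) = (169*(-1/105) + 4105)*26460 = (-169/105 + 4105)*26460 = (430856/105)*26460 = 108575712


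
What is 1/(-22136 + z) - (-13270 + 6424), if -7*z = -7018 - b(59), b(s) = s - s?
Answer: 1012756157/147934 ≈ 6846.0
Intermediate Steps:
b(s) = 0
z = 7018/7 (z = -(-7018 - 1*0)/7 = -(-7018 + 0)/7 = -1/7*(-7018) = 7018/7 ≈ 1002.6)
1/(-22136 + z) - (-13270 + 6424) = 1/(-22136 + 7018/7) - (-13270 + 6424) = 1/(-147934/7) - 1*(-6846) = -7/147934 + 6846 = 1012756157/147934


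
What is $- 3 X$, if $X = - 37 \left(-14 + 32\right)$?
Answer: $1998$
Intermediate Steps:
$X = -666$ ($X = \left(-37\right) 18 = -666$)
$- 3 X = \left(-3\right) \left(-666\right) = 1998$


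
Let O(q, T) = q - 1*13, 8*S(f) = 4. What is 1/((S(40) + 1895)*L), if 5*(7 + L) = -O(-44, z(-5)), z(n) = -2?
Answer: 5/41701 ≈ 0.00011990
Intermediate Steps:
S(f) = 1/2 (S(f) = (1/8)*4 = 1/2)
O(q, T) = -13 + q (O(q, T) = q - 13 = -13 + q)
L = 22/5 (L = -7 + (-(-13 - 44))/5 = -7 + (-1*(-57))/5 = -7 + (1/5)*57 = -7 + 57/5 = 22/5 ≈ 4.4000)
1/((S(40) + 1895)*L) = 1/((1/2 + 1895)*(22/5)) = (5/22)/(3791/2) = (2/3791)*(5/22) = 5/41701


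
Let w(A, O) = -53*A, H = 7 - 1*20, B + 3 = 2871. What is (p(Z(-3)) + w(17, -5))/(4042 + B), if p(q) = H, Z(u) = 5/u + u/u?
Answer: -457/3455 ≈ -0.13227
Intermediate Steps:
B = 2868 (B = -3 + 2871 = 2868)
Z(u) = 1 + 5/u (Z(u) = 5/u + 1 = 1 + 5/u)
H = -13 (H = 7 - 20 = -13)
p(q) = -13
(p(Z(-3)) + w(17, -5))/(4042 + B) = (-13 - 53*17)/(4042 + 2868) = (-13 - 901)/6910 = -914*1/6910 = -457/3455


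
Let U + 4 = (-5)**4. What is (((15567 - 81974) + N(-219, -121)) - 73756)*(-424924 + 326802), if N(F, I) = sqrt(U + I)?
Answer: 13753073886 - 981220*sqrt(5) ≈ 1.3751e+10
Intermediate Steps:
U = 621 (U = -4 + (-5)**4 = -4 + 625 = 621)
N(F, I) = sqrt(621 + I)
(((15567 - 81974) + N(-219, -121)) - 73756)*(-424924 + 326802) = (((15567 - 81974) + sqrt(621 - 121)) - 73756)*(-424924 + 326802) = ((-66407 + sqrt(500)) - 73756)*(-98122) = ((-66407 + 10*sqrt(5)) - 73756)*(-98122) = (-140163 + 10*sqrt(5))*(-98122) = 13753073886 - 981220*sqrt(5)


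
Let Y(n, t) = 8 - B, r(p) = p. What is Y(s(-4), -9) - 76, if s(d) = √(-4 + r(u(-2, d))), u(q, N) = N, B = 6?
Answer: -74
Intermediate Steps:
s(d) = √(-4 + d)
Y(n, t) = 2 (Y(n, t) = 8 - 1*6 = 8 - 6 = 2)
Y(s(-4), -9) - 76 = 2 - 76 = -74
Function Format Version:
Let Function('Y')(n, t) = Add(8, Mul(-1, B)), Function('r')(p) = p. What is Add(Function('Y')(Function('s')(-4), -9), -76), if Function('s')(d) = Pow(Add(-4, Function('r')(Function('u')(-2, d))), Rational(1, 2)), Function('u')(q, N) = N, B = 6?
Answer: -74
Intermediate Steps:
Function('s')(d) = Pow(Add(-4, d), Rational(1, 2))
Function('Y')(n, t) = 2 (Function('Y')(n, t) = Add(8, Mul(-1, 6)) = Add(8, -6) = 2)
Add(Function('Y')(Function('s')(-4), -9), -76) = Add(2, -76) = -74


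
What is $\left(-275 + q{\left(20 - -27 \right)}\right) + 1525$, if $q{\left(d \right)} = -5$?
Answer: $1245$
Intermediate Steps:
$\left(-275 + q{\left(20 - -27 \right)}\right) + 1525 = \left(-275 - 5\right) + 1525 = -280 + 1525 = 1245$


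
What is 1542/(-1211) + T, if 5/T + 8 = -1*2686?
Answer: -4160203/3262434 ≈ -1.2752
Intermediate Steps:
T = -5/2694 (T = 5/(-8 - 1*2686) = 5/(-8 - 2686) = 5/(-2694) = 5*(-1/2694) = -5/2694 ≈ -0.0018560)
1542/(-1211) + T = 1542/(-1211) - 5/2694 = 1542*(-1/1211) - 5/2694 = -1542/1211 - 5/2694 = -4160203/3262434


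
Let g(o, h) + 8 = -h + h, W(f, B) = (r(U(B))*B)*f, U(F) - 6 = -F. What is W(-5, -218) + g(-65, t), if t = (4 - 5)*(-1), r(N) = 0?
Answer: -8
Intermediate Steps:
U(F) = 6 - F
W(f, B) = 0 (W(f, B) = (0*B)*f = 0*f = 0)
t = 1 (t = -1*(-1) = 1)
g(o, h) = -8 (g(o, h) = -8 + (-h + h) = -8 + 0 = -8)
W(-5, -218) + g(-65, t) = 0 - 8 = -8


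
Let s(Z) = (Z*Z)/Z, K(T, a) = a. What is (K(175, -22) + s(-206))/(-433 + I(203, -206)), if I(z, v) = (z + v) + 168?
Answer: 57/67 ≈ 0.85075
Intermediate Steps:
I(z, v) = 168 + v + z (I(z, v) = (v + z) + 168 = 168 + v + z)
s(Z) = Z (s(Z) = Z**2/Z = Z)
(K(175, -22) + s(-206))/(-433 + I(203, -206)) = (-22 - 206)/(-433 + (168 - 206 + 203)) = -228/(-433 + 165) = -228/(-268) = -228*(-1/268) = 57/67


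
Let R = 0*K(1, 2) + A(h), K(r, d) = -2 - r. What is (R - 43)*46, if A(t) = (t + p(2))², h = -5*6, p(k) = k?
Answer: 34086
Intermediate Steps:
h = -30
A(t) = (2 + t)² (A(t) = (t + 2)² = (2 + t)²)
R = 784 (R = 0*(-2 - 1*1) + (2 - 30)² = 0*(-2 - 1) + (-28)² = 0*(-3) + 784 = 0 + 784 = 784)
(R - 43)*46 = (784 - 43)*46 = 741*46 = 34086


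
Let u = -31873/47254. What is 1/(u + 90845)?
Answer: 47254/4292757757 ≈ 1.1008e-5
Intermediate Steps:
u = -31873/47254 (u = -31873*1/47254 = -31873/47254 ≈ -0.67450)
1/(u + 90845) = 1/(-31873/47254 + 90845) = 1/(4292757757/47254) = 47254/4292757757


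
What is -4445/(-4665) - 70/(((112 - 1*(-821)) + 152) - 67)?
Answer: 419846/474897 ≈ 0.88408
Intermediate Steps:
-4445/(-4665) - 70/(((112 - 1*(-821)) + 152) - 67) = -4445*(-1/4665) - 70/(((112 + 821) + 152) - 67) = 889/933 - 70/((933 + 152) - 67) = 889/933 - 70/(1085 - 67) = 889/933 - 70/1018 = 889/933 - 70*1/1018 = 889/933 - 35/509 = 419846/474897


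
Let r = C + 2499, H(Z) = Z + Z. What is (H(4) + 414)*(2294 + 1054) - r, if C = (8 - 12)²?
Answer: 1410341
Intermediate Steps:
H(Z) = 2*Z
C = 16 (C = (-4)² = 16)
r = 2515 (r = 16 + 2499 = 2515)
(H(4) + 414)*(2294 + 1054) - r = (2*4 + 414)*(2294 + 1054) - 1*2515 = (8 + 414)*3348 - 2515 = 422*3348 - 2515 = 1412856 - 2515 = 1410341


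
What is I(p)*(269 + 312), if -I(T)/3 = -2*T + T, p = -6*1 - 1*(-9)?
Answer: 5229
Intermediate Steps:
p = 3 (p = -6 + 9 = 3)
I(T) = 3*T (I(T) = -3*(-2*T + T) = -(-3)*T = 3*T)
I(p)*(269 + 312) = (3*3)*(269 + 312) = 9*581 = 5229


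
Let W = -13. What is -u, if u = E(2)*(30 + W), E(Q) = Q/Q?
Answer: -17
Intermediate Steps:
E(Q) = 1
u = 17 (u = 1*(30 - 13) = 1*17 = 17)
-u = -1*17 = -17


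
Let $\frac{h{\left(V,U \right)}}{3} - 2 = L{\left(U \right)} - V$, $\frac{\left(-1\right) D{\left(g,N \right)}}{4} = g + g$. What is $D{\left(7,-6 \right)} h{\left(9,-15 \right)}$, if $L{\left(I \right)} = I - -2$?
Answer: $3360$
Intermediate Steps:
$L{\left(I \right)} = 2 + I$ ($L{\left(I \right)} = I + 2 = 2 + I$)
$D{\left(g,N \right)} = - 8 g$ ($D{\left(g,N \right)} = - 4 \left(g + g\right) = - 4 \cdot 2 g = - 8 g$)
$h{\left(V,U \right)} = 12 - 3 V + 3 U$ ($h{\left(V,U \right)} = 6 + 3 \left(\left(2 + U\right) - V\right) = 6 + 3 \left(2 + U - V\right) = 6 + \left(6 - 3 V + 3 U\right) = 12 - 3 V + 3 U$)
$D{\left(7,-6 \right)} h{\left(9,-15 \right)} = \left(-8\right) 7 \left(12 - 27 + 3 \left(-15\right)\right) = - 56 \left(12 - 27 - 45\right) = \left(-56\right) \left(-60\right) = 3360$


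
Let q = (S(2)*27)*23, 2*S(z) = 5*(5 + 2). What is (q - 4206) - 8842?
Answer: -4361/2 ≈ -2180.5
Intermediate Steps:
S(z) = 35/2 (S(z) = (5*(5 + 2))/2 = (5*7)/2 = (1/2)*35 = 35/2)
q = 21735/2 (q = ((35/2)*27)*23 = (945/2)*23 = 21735/2 ≈ 10868.)
(q - 4206) - 8842 = (21735/2 - 4206) - 8842 = 13323/2 - 8842 = -4361/2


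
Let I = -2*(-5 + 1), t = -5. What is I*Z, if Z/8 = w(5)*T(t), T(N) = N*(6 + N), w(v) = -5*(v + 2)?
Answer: 11200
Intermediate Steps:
w(v) = -10 - 5*v (w(v) = -5*(2 + v) = -10 - 5*v)
I = 8 (I = -2*(-4) = 8)
Z = 1400 (Z = 8*((-10 - 5*5)*(-5*(6 - 5))) = 8*((-10 - 25)*(-5*1)) = 8*(-35*(-5)) = 8*175 = 1400)
I*Z = 8*1400 = 11200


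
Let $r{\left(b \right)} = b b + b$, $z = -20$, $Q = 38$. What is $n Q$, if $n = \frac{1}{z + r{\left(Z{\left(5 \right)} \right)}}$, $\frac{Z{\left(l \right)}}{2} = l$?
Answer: $\frac{19}{45} \approx 0.42222$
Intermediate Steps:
$Z{\left(l \right)} = 2 l$
$r{\left(b \right)} = b + b^{2}$ ($r{\left(b \right)} = b^{2} + b = b + b^{2}$)
$n = \frac{1}{90}$ ($n = \frac{1}{-20 + 2 \cdot 5 \left(1 + 2 \cdot 5\right)} = \frac{1}{-20 + 10 \left(1 + 10\right)} = \frac{1}{-20 + 10 \cdot 11} = \frac{1}{-20 + 110} = \frac{1}{90} \approx 0.011111$)
$n Q = \frac{1}{90} \cdot 38 = \frac{19}{45}$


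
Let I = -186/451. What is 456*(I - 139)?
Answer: -28671000/451 ≈ -63572.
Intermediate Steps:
I = -186/451 (I = -186*1/451 = -186/451 ≈ -0.41242)
456*(I - 139) = 456*(-186/451 - 139) = 456*(-62875/451) = -28671000/451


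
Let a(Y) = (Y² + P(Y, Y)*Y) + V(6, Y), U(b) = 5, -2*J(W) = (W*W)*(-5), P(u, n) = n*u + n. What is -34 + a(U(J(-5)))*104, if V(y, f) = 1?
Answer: 18270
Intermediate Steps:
P(u, n) = n + n*u
J(W) = 5*W²/2 (J(W) = -W*W*(-5)/2 = -W²*(-5)/2 = -(-5)*W²/2 = 5*W²/2)
a(Y) = 1 + Y² + Y²*(1 + Y) (a(Y) = (Y² + (Y*(1 + Y))*Y) + 1 = (Y² + Y²*(1 + Y)) + 1 = 1 + Y² + Y²*(1 + Y))
-34 + a(U(J(-5)))*104 = -34 + (1 + 5³ + 2*5²)*104 = -34 + (1 + 125 + 2*25)*104 = -34 + (1 + 125 + 50)*104 = -34 + 176*104 = -34 + 18304 = 18270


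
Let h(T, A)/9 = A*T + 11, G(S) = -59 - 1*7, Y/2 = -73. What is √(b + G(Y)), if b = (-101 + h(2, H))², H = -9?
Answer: √26830 ≈ 163.80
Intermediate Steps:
Y = -146 (Y = 2*(-73) = -146)
G(S) = -66 (G(S) = -59 - 7 = -66)
h(T, A) = 99 + 9*A*T (h(T, A) = 9*(A*T + 11) = 9*(11 + A*T) = 99 + 9*A*T)
b = 26896 (b = (-101 + (99 + 9*(-9)*2))² = (-101 + (99 - 162))² = (-101 - 63)² = (-164)² = 26896)
√(b + G(Y)) = √(26896 - 66) = √26830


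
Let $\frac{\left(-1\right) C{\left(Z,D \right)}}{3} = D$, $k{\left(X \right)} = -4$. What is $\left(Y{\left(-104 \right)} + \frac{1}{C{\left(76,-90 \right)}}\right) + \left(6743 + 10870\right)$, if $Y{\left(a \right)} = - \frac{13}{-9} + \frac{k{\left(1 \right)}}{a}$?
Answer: $\frac{30913424}{1755} \approx 17615.0$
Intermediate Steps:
$C{\left(Z,D \right)} = - 3 D$
$Y{\left(a \right)} = \frac{13}{9} - \frac{4}{a}$ ($Y{\left(a \right)} = - \frac{13}{-9} - \frac{4}{a} = \left(-13\right) \left(- \frac{1}{9}\right) - \frac{4}{a} = \frac{13}{9} - \frac{4}{a}$)
$\left(Y{\left(-104 \right)} + \frac{1}{C{\left(76,-90 \right)}}\right) + \left(6743 + 10870\right) = \left(\left(\frac{13}{9} - \frac{4}{-104}\right) + \frac{1}{\left(-3\right) \left(-90\right)}\right) + \left(6743 + 10870\right) = \left(\left(\frac{13}{9} - - \frac{1}{26}\right) + \frac{1}{270}\right) + 17613 = \left(\left(\frac{13}{9} + \frac{1}{26}\right) + \frac{1}{270}\right) + 17613 = \left(\frac{347}{234} + \frac{1}{270}\right) + 17613 = \frac{2609}{1755} + 17613 = \frac{30913424}{1755}$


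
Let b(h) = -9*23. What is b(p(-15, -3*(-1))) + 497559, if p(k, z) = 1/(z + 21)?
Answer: 497352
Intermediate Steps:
p(k, z) = 1/(21 + z)
b(h) = -207
b(p(-15, -3*(-1))) + 497559 = -207 + 497559 = 497352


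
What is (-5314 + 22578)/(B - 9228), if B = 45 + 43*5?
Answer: -2158/1121 ≈ -1.9251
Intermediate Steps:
B = 260 (B = 45 + 215 = 260)
(-5314 + 22578)/(B - 9228) = (-5314 + 22578)/(260 - 9228) = 17264/(-8968) = 17264*(-1/8968) = -2158/1121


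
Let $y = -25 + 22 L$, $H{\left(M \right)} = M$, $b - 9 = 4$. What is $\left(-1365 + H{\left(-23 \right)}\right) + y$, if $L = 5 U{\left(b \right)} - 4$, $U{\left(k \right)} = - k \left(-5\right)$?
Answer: $5649$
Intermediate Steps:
$b = 13$ ($b = 9 + 4 = 13$)
$U{\left(k \right)} = 5 k$
$L = 321$ ($L = 5 \cdot 5 \cdot 13 - 4 = 5 \cdot 65 - 4 = 325 - 4 = 321$)
$y = 7037$ ($y = -25 + 22 \cdot 321 = -25 + 7062 = 7037$)
$\left(-1365 + H{\left(-23 \right)}\right) + y = \left(-1365 - 23\right) + 7037 = -1388 + 7037 = 5649$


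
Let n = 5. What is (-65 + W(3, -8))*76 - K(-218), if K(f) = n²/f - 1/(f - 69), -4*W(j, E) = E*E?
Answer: -385149339/62566 ≈ -6155.9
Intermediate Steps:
W(j, E) = -E²/4 (W(j, E) = -E*E/4 = -E²/4)
K(f) = -1/(-69 + f) + 25/f (K(f) = 5²/f - 1/(f - 69) = 25/f - 1/(-69 + f) = -1/(-69 + f) + 25/f)
(-65 + W(3, -8))*76 - K(-218) = (-65 - ¼*(-8)²)*76 - 3*(-575 + 8*(-218))/((-218)*(-69 - 218)) = (-65 - ¼*64)*76 - 3*(-1)*(-575 - 1744)/(218*(-287)) = (-65 - 16)*76 - 3*(-1)*(-1)*(-2319)/(218*287) = -81*76 - 1*(-6957/62566) = -6156 + 6957/62566 = -385149339/62566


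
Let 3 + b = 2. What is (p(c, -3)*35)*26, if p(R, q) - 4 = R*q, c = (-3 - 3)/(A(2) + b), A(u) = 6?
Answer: 6916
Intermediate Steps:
b = -1 (b = -3 + 2 = -1)
c = -6/5 (c = (-3 - 3)/(6 - 1) = -6/5 ≈ -1.2000)
p(R, q) = 4 + R*q
(p(c, -3)*35)*26 = ((4 - 6/5*(-3))*35)*26 = ((4 + 18/5)*35)*26 = ((38/5)*35)*26 = 266*26 = 6916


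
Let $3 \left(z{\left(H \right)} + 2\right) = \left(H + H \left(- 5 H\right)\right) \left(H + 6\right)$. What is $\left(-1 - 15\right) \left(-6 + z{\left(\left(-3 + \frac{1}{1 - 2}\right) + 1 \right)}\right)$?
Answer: $896$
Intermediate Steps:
$z{\left(H \right)} = -2 + \frac{\left(6 + H\right) \left(H - 5 H^{2}\right)}{3}$ ($z{\left(H \right)} = -2 + \frac{\left(H + H \left(- 5 H\right)\right) \left(H + 6\right)}{3} = -2 + \frac{\left(H - 5 H^{2}\right) \left(6 + H\right)}{3} = -2 + \frac{\left(6 + H\right) \left(H - 5 H^{2}\right)}{3}$)
$\left(-1 - 15\right) \left(-6 + z{\left(\left(-3 + \frac{1}{1 - 2}\right) + 1 \right)}\right) = \left(-1 - 15\right) \left(-6 - \left(2 - 2 \left(\left(-3 + \frac{1}{1 - 2}\right) + 1\right) + \frac{5 \left(\left(-3 + \frac{1}{1 - 2}\right) + 1\right)^{3}}{3} + \frac{29 \left(\left(-3 + \frac{1}{1 - 2}\right) + 1\right)^{2}}{3}\right)\right) = - 16 \left(-6 - \left(2 - 2 \left(\left(-3 + \frac{1}{-1}\right) + 1\right) + \frac{5 \left(\left(-3 + \frac{1}{-1}\right) + 1\right)^{3}}{3} + \frac{29 \left(\left(-3 + \frac{1}{-1}\right) + 1\right)^{2}}{3}\right)\right) = - 16 \left(-6 - \left(2 - 2 \left(\left(-3 - 1\right) + 1\right) + \frac{5 \left(\left(-3 - 1\right) + 1\right)^{3}}{3} + \frac{29 \left(\left(-3 - 1\right) + 1\right)^{2}}{3}\right)\right) = - 16 \left(-6 - \left(2 - 2 \left(-4 + 1\right) + \frac{5 \left(-4 + 1\right)^{3}}{3} + \frac{29 \left(-4 + 1\right)^{2}}{3}\right)\right) = - 16 \left(-6 - \left(8 - 45 + 87\right)\right) = - 16 \left(-6 - 50\right) = \left(-16\right) \left(-56\right) = 896$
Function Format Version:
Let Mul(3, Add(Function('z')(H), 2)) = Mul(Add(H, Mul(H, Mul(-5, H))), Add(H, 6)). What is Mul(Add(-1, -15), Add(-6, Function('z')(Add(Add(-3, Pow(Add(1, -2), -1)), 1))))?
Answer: 896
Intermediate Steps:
Function('z')(H) = Add(-2, Mul(Rational(1, 3), Add(6, H), Add(H, Mul(-5, Pow(H, 2))))) (Function('z')(H) = Add(-2, Mul(Rational(1, 3), Mul(Add(H, Mul(H, Mul(-5, H))), Add(H, 6)))) = Add(-2, Mul(Rational(1, 3), Mul(Add(H, Mul(-5, Pow(H, 2))), Add(6, H)))) = Add(-2, Mul(Rational(1, 3), Mul(Add(6, H), Add(H, Mul(-5, Pow(H, 2)))))) = Add(-2, Mul(Rational(1, 3), Add(6, H), Add(H, Mul(-5, Pow(H, 2))))))
Mul(Add(-1, -15), Add(-6, Function('z')(Add(Add(-3, Pow(Add(1, -2), -1)), 1)))) = Mul(Add(-1, -15), Add(-6, Add(-2, Mul(2, Add(Add(-3, Pow(Add(1, -2), -1)), 1)), Mul(Rational(-29, 3), Pow(Add(Add(-3, Pow(Add(1, -2), -1)), 1), 2)), Mul(Rational(-5, 3), Pow(Add(Add(-3, Pow(Add(1, -2), -1)), 1), 3))))) = Mul(-16, Add(-6, Add(-2, Mul(2, Add(Add(-3, Pow(-1, -1)), 1)), Mul(Rational(-29, 3), Pow(Add(Add(-3, Pow(-1, -1)), 1), 2)), Mul(Rational(-5, 3), Pow(Add(Add(-3, Pow(-1, -1)), 1), 3))))) = Mul(-16, Add(-6, Add(-2, Mul(2, Add(Add(-3, -1), 1)), Mul(Rational(-29, 3), Pow(Add(Add(-3, -1), 1), 2)), Mul(Rational(-5, 3), Pow(Add(Add(-3, -1), 1), 3))))) = Mul(-16, Add(-6, Add(-2, Mul(2, Add(-4, 1)), Mul(Rational(-29, 3), Pow(Add(-4, 1), 2)), Mul(Rational(-5, 3), Pow(Add(-4, 1), 3))))) = Mul(-16, Add(-6, Add(-2, Mul(2, -3), Mul(Rational(-29, 3), Pow(-3, 2)), Mul(Rational(-5, 3), Pow(-3, 3))))) = Mul(-16, Add(-6, Add(-2, -6, Mul(Rational(-29, 3), 9), Mul(Rational(-5, 3), -27)))) = Mul(-16, Add(-6, Add(-2, -6, -87, 45))) = Mul(-16, Add(-6, -50)) = Mul(-16, -56) = 896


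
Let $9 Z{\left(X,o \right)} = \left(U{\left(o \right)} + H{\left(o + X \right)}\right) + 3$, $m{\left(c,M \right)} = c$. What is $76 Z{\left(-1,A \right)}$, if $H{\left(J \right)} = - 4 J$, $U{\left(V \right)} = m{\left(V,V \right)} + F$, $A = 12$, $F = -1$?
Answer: $- \frac{760}{3} \approx -253.33$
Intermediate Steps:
$U{\left(V \right)} = -1 + V$ ($U{\left(V \right)} = V - 1 = -1 + V$)
$Z{\left(X,o \right)} = \frac{2}{9} - \frac{4 X}{9} - \frac{o}{3}$ ($Z{\left(X,o \right)} = \frac{\left(\left(-1 + o\right) - 4 \left(o + X\right)\right) + 3}{9} = \frac{\left(\left(-1 + o\right) - 4 \left(X + o\right)\right) + 3}{9} = \frac{\left(\left(-1 + o\right) - \left(4 X + 4 o\right)\right) + 3}{9} = \frac{\left(-1 - 4 X - 3 o\right) + 3}{9} = \frac{2 - 4 X - 3 o}{9} = \frac{2}{9} - \frac{4 X}{9} - \frac{o}{3}$)
$76 Z{\left(-1,A \right)} = 76 \left(\frac{2}{9} - - \frac{4}{9} - 4\right) = 76 \left(\frac{2}{9} + \frac{4}{9} - 4\right) = 76 \left(- \frac{10}{3}\right) = - \frac{760}{3}$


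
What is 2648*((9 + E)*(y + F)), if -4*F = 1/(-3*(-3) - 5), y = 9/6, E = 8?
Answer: 129421/2 ≈ 64711.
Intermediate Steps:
y = 3/2 (y = 9*(⅙) = 3/2 ≈ 1.5000)
F = -1/16 (F = -1/(4*(-3*(-3) - 5)) = -1/(4*(9 - 5)) = -¼/4 = -¼*¼ = -1/16 ≈ -0.062500)
2648*((9 + E)*(y + F)) = 2648*((9 + 8)*(3/2 - 1/16)) = 2648*(17*(23/16)) = 2648*(391/16) = 129421/2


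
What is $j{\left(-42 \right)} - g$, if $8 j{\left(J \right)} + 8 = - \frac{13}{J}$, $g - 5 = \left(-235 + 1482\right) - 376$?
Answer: $- \frac{294659}{336} \approx -876.96$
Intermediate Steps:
$g = 876$ ($g = 5 + \left(\left(-235 + 1482\right) - 376\right) = 5 + \left(1247 - 376\right) = 5 + 871 = 876$)
$j{\left(J \right)} = -1 - \frac{13}{8 J}$ ($j{\left(J \right)} = -1 + \frac{\left(-13\right) \frac{1}{J}}{8} = -1 - \frac{13}{8 J}$)
$j{\left(-42 \right)} - g = \frac{- \frac{13}{8} - -42}{-42} - 876 = - \frac{- \frac{13}{8} + 42}{42} - 876 = \left(- \frac{1}{42}\right) \frac{323}{8} - 876 = - \frac{323}{336} - 876 = - \frac{294659}{336}$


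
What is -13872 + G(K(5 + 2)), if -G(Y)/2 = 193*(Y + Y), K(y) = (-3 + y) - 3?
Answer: -14644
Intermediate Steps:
K(y) = -6 + y
G(Y) = -772*Y (G(Y) = -386*(Y + Y) = -386*2*Y = -772*Y)
-13872 + G(K(5 + 2)) = -13872 - 772*(-6 + (5 + 2)) = -13872 - 772*(-6 + 7) = -13872 - 772*1 = -13872 - 772 = -14644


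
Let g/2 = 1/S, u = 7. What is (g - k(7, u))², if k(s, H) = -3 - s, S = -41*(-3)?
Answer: 1517824/15129 ≈ 100.33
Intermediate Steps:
S = 123
g = 2/123 ≈ 0.016260
(g - k(7, u))² = (2/123 - (-3 - 1*7))² = (2/123 - (-3 - 7))² = (2/123 - 1*(-10))² = (2/123 + 10)² = (1232/123)² = 1517824/15129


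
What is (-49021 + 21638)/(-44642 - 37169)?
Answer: 27383/81811 ≈ 0.33471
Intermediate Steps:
(-49021 + 21638)/(-44642 - 37169) = -27383/(-81811) = -27383*(-1/81811) = 27383/81811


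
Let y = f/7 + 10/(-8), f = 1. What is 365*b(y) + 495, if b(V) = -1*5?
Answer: -1330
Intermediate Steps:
y = -31/28 (y = 1/7 + 10/(-8) = 1*(⅐) + 10*(-⅛) = ⅐ - 5/4 = -31/28 ≈ -1.1071)
b(V) = -5
365*b(y) + 495 = 365*(-5) + 495 = -1825 + 495 = -1330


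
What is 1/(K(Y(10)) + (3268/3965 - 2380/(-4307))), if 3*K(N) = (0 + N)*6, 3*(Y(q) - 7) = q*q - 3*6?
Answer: 51231765/3588450458 ≈ 0.014277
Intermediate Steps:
Y(q) = 1 + q²/3 (Y(q) = 7 + (q*q - 3*6)/3 = 7 + (q² - 18)/3 = 7 + (-18 + q²)/3 = 7 + (-6 + q²/3) = 1 + q²/3)
K(N) = 2*N (K(N) = ((0 + N)*6)/3 = (N*6)/3 = (6*N)/3 = 2*N)
1/(K(Y(10)) + (3268/3965 - 2380/(-4307))) = 1/(2*(1 + (⅓)*10²) + (3268/3965 - 2380/(-4307))) = 1/(2*(1 + (⅓)*100) + (3268*(1/3965) - 2380*(-1/4307))) = 1/(2*(1 + 100/3) + (3268/3965 + 2380/4307)) = 1/(2*(103/3) + 23511976/17077255) = 1/(206/3 + 23511976/17077255) = 1/(3588450458/51231765) = 51231765/3588450458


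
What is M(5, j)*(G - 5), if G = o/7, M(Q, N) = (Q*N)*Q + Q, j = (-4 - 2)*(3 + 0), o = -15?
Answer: 22250/7 ≈ 3178.6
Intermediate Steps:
j = -18 (j = -6*3 = -18)
M(Q, N) = Q + N*Q**2 (M(Q, N) = (N*Q)*Q + Q = N*Q**2 + Q = Q + N*Q**2)
G = -15/7 ≈ -2.1429
M(5, j)*(G - 5) = (5*(1 - 18*5))*(-15/7 - 5) = (5*(1 - 90))*(-50/7) = (5*(-89))*(-50/7) = -445*(-50/7) = 22250/7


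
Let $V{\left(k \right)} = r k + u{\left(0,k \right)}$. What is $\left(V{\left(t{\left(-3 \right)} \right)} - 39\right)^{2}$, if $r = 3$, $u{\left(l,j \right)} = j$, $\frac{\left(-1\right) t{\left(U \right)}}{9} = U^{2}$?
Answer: $131769$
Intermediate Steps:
$t{\left(U \right)} = - 9 U^{2}$
$V{\left(k \right)} = 4 k$ ($V{\left(k \right)} = 3 k + k = 4 k$)
$\left(V{\left(t{\left(-3 \right)} \right)} - 39\right)^{2} = \left(4 \left(- 9 \left(-3\right)^{2}\right) - 39\right)^{2} = \left(4 \left(\left(-9\right) 9\right) - 39\right)^{2} = \left(4 \left(-81\right) - 39\right)^{2} = \left(-324 - 39\right)^{2} = \left(-363\right)^{2} = 131769$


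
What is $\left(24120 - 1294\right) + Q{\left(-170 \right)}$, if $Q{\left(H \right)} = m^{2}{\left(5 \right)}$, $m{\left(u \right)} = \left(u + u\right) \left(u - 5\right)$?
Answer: $22826$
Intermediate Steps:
$m{\left(u \right)} = 2 u \left(-5 + u\right)$
$Q{\left(H \right)} = 0$ ($Q{\left(H \right)} = \left(2 \cdot 5 \left(-5 + 5\right)\right)^{2} = \left(2 \cdot 5 \cdot 0\right)^{2} = 0^{2} = 0$)
$\left(24120 - 1294\right) + Q{\left(-170 \right)} = \left(24120 - 1294\right) + 0 = 22826 + 0 = 22826$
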